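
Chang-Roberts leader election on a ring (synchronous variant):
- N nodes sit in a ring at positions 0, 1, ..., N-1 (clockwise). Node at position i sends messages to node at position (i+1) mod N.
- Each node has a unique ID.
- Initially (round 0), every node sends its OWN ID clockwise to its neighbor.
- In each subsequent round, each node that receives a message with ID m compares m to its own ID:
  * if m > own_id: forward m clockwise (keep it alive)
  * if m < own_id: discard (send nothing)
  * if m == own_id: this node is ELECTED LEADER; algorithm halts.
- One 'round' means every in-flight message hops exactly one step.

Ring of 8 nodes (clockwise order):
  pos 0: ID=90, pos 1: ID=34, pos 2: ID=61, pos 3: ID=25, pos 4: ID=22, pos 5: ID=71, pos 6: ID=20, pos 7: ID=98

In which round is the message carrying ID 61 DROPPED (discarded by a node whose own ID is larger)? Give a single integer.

Answer: 3

Derivation:
Round 1: pos1(id34) recv 90: fwd; pos2(id61) recv 34: drop; pos3(id25) recv 61: fwd; pos4(id22) recv 25: fwd; pos5(id71) recv 22: drop; pos6(id20) recv 71: fwd; pos7(id98) recv 20: drop; pos0(id90) recv 98: fwd
Round 2: pos2(id61) recv 90: fwd; pos4(id22) recv 61: fwd; pos5(id71) recv 25: drop; pos7(id98) recv 71: drop; pos1(id34) recv 98: fwd
Round 3: pos3(id25) recv 90: fwd; pos5(id71) recv 61: drop; pos2(id61) recv 98: fwd
Round 4: pos4(id22) recv 90: fwd; pos3(id25) recv 98: fwd
Round 5: pos5(id71) recv 90: fwd; pos4(id22) recv 98: fwd
Round 6: pos6(id20) recv 90: fwd; pos5(id71) recv 98: fwd
Round 7: pos7(id98) recv 90: drop; pos6(id20) recv 98: fwd
Round 8: pos7(id98) recv 98: ELECTED
Message ID 61 originates at pos 2; dropped at pos 5 in round 3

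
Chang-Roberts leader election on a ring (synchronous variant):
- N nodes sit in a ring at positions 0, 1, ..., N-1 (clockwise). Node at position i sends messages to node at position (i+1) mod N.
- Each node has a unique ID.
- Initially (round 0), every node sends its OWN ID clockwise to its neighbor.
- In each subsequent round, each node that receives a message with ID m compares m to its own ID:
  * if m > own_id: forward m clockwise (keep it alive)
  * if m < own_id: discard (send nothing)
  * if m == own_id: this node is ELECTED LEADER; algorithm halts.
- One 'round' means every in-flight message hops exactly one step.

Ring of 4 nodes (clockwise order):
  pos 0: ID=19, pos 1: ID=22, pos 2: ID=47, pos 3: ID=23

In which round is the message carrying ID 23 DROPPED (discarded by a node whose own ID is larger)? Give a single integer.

Round 1: pos1(id22) recv 19: drop; pos2(id47) recv 22: drop; pos3(id23) recv 47: fwd; pos0(id19) recv 23: fwd
Round 2: pos0(id19) recv 47: fwd; pos1(id22) recv 23: fwd
Round 3: pos1(id22) recv 47: fwd; pos2(id47) recv 23: drop
Round 4: pos2(id47) recv 47: ELECTED
Message ID 23 originates at pos 3; dropped at pos 2 in round 3

Answer: 3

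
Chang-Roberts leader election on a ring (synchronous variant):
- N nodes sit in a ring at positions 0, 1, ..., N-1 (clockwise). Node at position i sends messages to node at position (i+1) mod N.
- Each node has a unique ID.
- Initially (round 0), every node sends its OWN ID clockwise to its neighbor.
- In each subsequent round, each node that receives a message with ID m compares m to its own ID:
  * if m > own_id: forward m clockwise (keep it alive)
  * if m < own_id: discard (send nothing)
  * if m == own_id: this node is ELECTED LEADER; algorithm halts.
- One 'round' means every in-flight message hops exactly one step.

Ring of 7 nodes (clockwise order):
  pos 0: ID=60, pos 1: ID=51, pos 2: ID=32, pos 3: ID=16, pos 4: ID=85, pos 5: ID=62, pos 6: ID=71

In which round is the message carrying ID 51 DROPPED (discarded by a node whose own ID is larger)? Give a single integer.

Round 1: pos1(id51) recv 60: fwd; pos2(id32) recv 51: fwd; pos3(id16) recv 32: fwd; pos4(id85) recv 16: drop; pos5(id62) recv 85: fwd; pos6(id71) recv 62: drop; pos0(id60) recv 71: fwd
Round 2: pos2(id32) recv 60: fwd; pos3(id16) recv 51: fwd; pos4(id85) recv 32: drop; pos6(id71) recv 85: fwd; pos1(id51) recv 71: fwd
Round 3: pos3(id16) recv 60: fwd; pos4(id85) recv 51: drop; pos0(id60) recv 85: fwd; pos2(id32) recv 71: fwd
Round 4: pos4(id85) recv 60: drop; pos1(id51) recv 85: fwd; pos3(id16) recv 71: fwd
Round 5: pos2(id32) recv 85: fwd; pos4(id85) recv 71: drop
Round 6: pos3(id16) recv 85: fwd
Round 7: pos4(id85) recv 85: ELECTED
Message ID 51 originates at pos 1; dropped at pos 4 in round 3

Answer: 3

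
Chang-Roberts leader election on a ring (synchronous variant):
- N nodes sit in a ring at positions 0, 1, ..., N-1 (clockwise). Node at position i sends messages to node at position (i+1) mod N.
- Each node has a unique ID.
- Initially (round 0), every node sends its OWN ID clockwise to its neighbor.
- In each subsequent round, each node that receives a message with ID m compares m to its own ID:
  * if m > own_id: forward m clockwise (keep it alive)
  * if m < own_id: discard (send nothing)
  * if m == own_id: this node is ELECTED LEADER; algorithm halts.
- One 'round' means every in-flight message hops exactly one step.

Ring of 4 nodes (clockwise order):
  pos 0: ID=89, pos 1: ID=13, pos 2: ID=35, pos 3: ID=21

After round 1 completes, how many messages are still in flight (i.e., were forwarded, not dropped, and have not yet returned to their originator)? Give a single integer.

Answer: 2

Derivation:
Round 1: pos1(id13) recv 89: fwd; pos2(id35) recv 13: drop; pos3(id21) recv 35: fwd; pos0(id89) recv 21: drop
After round 1: 2 messages still in flight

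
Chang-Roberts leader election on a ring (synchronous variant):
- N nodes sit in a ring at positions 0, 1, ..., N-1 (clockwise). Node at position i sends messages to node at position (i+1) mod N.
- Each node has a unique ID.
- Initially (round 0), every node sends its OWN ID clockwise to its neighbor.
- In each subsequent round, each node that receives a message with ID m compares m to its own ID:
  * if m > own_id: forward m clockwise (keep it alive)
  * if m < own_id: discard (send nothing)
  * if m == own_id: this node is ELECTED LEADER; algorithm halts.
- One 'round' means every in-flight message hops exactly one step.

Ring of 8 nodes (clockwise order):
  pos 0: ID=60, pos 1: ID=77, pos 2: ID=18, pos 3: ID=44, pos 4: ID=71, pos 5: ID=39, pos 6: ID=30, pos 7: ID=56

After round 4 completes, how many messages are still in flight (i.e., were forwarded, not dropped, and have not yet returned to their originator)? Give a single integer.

Round 1: pos1(id77) recv 60: drop; pos2(id18) recv 77: fwd; pos3(id44) recv 18: drop; pos4(id71) recv 44: drop; pos5(id39) recv 71: fwd; pos6(id30) recv 39: fwd; pos7(id56) recv 30: drop; pos0(id60) recv 56: drop
Round 2: pos3(id44) recv 77: fwd; pos6(id30) recv 71: fwd; pos7(id56) recv 39: drop
Round 3: pos4(id71) recv 77: fwd; pos7(id56) recv 71: fwd
Round 4: pos5(id39) recv 77: fwd; pos0(id60) recv 71: fwd
After round 4: 2 messages still in flight

Answer: 2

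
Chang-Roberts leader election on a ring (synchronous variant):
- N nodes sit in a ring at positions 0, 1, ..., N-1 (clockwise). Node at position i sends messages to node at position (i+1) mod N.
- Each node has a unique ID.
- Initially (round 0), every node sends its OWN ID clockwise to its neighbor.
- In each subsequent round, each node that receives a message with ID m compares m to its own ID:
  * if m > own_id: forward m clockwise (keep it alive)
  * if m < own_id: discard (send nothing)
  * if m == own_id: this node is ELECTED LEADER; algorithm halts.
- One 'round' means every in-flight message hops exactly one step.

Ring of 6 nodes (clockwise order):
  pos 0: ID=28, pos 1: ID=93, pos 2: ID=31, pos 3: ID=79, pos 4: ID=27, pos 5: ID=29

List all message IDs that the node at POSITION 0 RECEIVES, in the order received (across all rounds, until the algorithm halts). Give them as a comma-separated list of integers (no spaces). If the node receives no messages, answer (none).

Round 1: pos1(id93) recv 28: drop; pos2(id31) recv 93: fwd; pos3(id79) recv 31: drop; pos4(id27) recv 79: fwd; pos5(id29) recv 27: drop; pos0(id28) recv 29: fwd
Round 2: pos3(id79) recv 93: fwd; pos5(id29) recv 79: fwd; pos1(id93) recv 29: drop
Round 3: pos4(id27) recv 93: fwd; pos0(id28) recv 79: fwd
Round 4: pos5(id29) recv 93: fwd; pos1(id93) recv 79: drop
Round 5: pos0(id28) recv 93: fwd
Round 6: pos1(id93) recv 93: ELECTED

Answer: 29,79,93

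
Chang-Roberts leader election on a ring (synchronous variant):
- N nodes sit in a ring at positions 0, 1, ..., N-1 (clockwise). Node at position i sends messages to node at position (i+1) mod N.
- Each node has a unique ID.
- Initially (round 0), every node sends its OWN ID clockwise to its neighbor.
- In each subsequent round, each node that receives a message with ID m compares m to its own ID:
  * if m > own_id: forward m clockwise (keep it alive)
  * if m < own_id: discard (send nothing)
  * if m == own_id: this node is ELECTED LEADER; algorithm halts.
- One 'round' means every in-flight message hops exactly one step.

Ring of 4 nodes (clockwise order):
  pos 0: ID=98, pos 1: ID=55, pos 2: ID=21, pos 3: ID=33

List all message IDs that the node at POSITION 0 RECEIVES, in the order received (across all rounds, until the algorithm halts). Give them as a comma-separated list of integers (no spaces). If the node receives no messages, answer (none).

Round 1: pos1(id55) recv 98: fwd; pos2(id21) recv 55: fwd; pos3(id33) recv 21: drop; pos0(id98) recv 33: drop
Round 2: pos2(id21) recv 98: fwd; pos3(id33) recv 55: fwd
Round 3: pos3(id33) recv 98: fwd; pos0(id98) recv 55: drop
Round 4: pos0(id98) recv 98: ELECTED

Answer: 33,55,98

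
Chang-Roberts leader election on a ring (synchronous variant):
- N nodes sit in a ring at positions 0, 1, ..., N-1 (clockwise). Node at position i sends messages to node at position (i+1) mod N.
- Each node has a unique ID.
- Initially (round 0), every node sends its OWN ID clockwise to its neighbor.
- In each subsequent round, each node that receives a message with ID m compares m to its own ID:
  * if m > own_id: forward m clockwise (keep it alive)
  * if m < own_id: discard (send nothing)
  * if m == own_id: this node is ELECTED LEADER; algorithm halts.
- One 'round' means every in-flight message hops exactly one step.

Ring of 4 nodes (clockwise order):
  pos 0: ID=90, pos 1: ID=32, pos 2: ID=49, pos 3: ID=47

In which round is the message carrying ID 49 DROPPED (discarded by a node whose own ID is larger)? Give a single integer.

Answer: 2

Derivation:
Round 1: pos1(id32) recv 90: fwd; pos2(id49) recv 32: drop; pos3(id47) recv 49: fwd; pos0(id90) recv 47: drop
Round 2: pos2(id49) recv 90: fwd; pos0(id90) recv 49: drop
Round 3: pos3(id47) recv 90: fwd
Round 4: pos0(id90) recv 90: ELECTED
Message ID 49 originates at pos 2; dropped at pos 0 in round 2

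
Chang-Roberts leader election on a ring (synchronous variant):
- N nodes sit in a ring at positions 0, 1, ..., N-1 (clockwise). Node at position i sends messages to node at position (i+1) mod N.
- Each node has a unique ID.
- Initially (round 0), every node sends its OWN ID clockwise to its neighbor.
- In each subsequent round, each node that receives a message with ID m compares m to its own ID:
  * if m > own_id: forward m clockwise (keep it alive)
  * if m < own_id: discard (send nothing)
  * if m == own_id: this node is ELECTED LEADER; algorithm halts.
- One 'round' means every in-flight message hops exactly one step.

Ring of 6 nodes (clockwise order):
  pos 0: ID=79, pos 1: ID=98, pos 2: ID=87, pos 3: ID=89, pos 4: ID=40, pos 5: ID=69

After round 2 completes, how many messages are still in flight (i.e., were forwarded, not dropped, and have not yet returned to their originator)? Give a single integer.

Answer: 2

Derivation:
Round 1: pos1(id98) recv 79: drop; pos2(id87) recv 98: fwd; pos3(id89) recv 87: drop; pos4(id40) recv 89: fwd; pos5(id69) recv 40: drop; pos0(id79) recv 69: drop
Round 2: pos3(id89) recv 98: fwd; pos5(id69) recv 89: fwd
After round 2: 2 messages still in flight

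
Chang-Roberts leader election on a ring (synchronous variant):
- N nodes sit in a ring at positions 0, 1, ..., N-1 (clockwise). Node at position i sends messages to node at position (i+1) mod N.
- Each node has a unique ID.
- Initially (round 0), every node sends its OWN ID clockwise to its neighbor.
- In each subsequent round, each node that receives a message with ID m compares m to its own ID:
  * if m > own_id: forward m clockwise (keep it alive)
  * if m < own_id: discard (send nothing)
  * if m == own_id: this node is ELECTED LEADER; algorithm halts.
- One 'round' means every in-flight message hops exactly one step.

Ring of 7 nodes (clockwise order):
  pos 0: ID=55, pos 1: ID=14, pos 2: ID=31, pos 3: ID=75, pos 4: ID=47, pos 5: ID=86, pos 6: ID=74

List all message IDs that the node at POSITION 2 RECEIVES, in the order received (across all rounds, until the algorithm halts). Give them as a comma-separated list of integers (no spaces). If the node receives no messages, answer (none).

Round 1: pos1(id14) recv 55: fwd; pos2(id31) recv 14: drop; pos3(id75) recv 31: drop; pos4(id47) recv 75: fwd; pos5(id86) recv 47: drop; pos6(id74) recv 86: fwd; pos0(id55) recv 74: fwd
Round 2: pos2(id31) recv 55: fwd; pos5(id86) recv 75: drop; pos0(id55) recv 86: fwd; pos1(id14) recv 74: fwd
Round 3: pos3(id75) recv 55: drop; pos1(id14) recv 86: fwd; pos2(id31) recv 74: fwd
Round 4: pos2(id31) recv 86: fwd; pos3(id75) recv 74: drop
Round 5: pos3(id75) recv 86: fwd
Round 6: pos4(id47) recv 86: fwd
Round 7: pos5(id86) recv 86: ELECTED

Answer: 14,55,74,86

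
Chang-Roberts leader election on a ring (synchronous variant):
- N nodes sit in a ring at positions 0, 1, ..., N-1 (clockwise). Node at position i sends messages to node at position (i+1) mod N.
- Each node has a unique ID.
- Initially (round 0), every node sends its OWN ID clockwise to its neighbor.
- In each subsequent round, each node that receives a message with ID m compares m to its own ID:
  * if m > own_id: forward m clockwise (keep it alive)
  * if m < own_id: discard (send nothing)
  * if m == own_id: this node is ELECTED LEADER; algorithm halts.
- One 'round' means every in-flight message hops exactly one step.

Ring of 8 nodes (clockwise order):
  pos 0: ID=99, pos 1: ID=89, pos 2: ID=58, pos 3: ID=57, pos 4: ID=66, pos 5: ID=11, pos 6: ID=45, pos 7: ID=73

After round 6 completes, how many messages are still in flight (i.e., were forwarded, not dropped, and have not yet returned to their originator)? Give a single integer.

Answer: 2

Derivation:
Round 1: pos1(id89) recv 99: fwd; pos2(id58) recv 89: fwd; pos3(id57) recv 58: fwd; pos4(id66) recv 57: drop; pos5(id11) recv 66: fwd; pos6(id45) recv 11: drop; pos7(id73) recv 45: drop; pos0(id99) recv 73: drop
Round 2: pos2(id58) recv 99: fwd; pos3(id57) recv 89: fwd; pos4(id66) recv 58: drop; pos6(id45) recv 66: fwd
Round 3: pos3(id57) recv 99: fwd; pos4(id66) recv 89: fwd; pos7(id73) recv 66: drop
Round 4: pos4(id66) recv 99: fwd; pos5(id11) recv 89: fwd
Round 5: pos5(id11) recv 99: fwd; pos6(id45) recv 89: fwd
Round 6: pos6(id45) recv 99: fwd; pos7(id73) recv 89: fwd
After round 6: 2 messages still in flight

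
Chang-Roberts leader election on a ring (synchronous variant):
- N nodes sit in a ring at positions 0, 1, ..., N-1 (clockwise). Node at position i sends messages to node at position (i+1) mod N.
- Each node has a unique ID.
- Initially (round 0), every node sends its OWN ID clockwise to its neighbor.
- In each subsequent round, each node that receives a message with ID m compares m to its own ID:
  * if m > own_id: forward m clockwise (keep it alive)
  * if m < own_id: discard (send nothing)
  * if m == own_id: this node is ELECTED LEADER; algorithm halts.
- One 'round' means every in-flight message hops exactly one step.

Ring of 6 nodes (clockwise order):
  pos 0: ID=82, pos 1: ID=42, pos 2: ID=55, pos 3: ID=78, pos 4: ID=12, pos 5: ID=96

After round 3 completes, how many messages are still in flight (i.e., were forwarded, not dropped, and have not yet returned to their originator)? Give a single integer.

Round 1: pos1(id42) recv 82: fwd; pos2(id55) recv 42: drop; pos3(id78) recv 55: drop; pos4(id12) recv 78: fwd; pos5(id96) recv 12: drop; pos0(id82) recv 96: fwd
Round 2: pos2(id55) recv 82: fwd; pos5(id96) recv 78: drop; pos1(id42) recv 96: fwd
Round 3: pos3(id78) recv 82: fwd; pos2(id55) recv 96: fwd
After round 3: 2 messages still in flight

Answer: 2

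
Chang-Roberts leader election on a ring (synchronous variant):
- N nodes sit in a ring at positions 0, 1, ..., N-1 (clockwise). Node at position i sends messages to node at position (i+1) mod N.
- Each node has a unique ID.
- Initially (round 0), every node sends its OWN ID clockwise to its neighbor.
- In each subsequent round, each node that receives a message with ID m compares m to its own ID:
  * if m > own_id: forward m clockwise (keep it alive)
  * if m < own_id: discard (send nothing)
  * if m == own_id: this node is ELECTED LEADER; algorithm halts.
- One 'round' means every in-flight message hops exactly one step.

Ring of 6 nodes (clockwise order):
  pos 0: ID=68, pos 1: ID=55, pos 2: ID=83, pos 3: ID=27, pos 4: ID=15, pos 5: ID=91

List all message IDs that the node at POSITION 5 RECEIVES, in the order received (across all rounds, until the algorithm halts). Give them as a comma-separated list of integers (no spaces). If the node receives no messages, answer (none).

Round 1: pos1(id55) recv 68: fwd; pos2(id83) recv 55: drop; pos3(id27) recv 83: fwd; pos4(id15) recv 27: fwd; pos5(id91) recv 15: drop; pos0(id68) recv 91: fwd
Round 2: pos2(id83) recv 68: drop; pos4(id15) recv 83: fwd; pos5(id91) recv 27: drop; pos1(id55) recv 91: fwd
Round 3: pos5(id91) recv 83: drop; pos2(id83) recv 91: fwd
Round 4: pos3(id27) recv 91: fwd
Round 5: pos4(id15) recv 91: fwd
Round 6: pos5(id91) recv 91: ELECTED

Answer: 15,27,83,91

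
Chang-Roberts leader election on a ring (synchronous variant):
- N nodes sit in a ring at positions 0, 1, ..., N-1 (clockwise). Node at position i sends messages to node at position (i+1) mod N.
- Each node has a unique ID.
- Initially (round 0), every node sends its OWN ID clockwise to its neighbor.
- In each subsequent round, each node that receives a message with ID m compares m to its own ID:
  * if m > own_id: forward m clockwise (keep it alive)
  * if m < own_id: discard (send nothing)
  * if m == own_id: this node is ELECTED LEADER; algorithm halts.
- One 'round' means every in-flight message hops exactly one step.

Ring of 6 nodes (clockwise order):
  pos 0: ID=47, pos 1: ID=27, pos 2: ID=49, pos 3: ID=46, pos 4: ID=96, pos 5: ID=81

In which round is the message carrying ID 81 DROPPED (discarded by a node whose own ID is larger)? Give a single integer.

Round 1: pos1(id27) recv 47: fwd; pos2(id49) recv 27: drop; pos3(id46) recv 49: fwd; pos4(id96) recv 46: drop; pos5(id81) recv 96: fwd; pos0(id47) recv 81: fwd
Round 2: pos2(id49) recv 47: drop; pos4(id96) recv 49: drop; pos0(id47) recv 96: fwd; pos1(id27) recv 81: fwd
Round 3: pos1(id27) recv 96: fwd; pos2(id49) recv 81: fwd
Round 4: pos2(id49) recv 96: fwd; pos3(id46) recv 81: fwd
Round 5: pos3(id46) recv 96: fwd; pos4(id96) recv 81: drop
Round 6: pos4(id96) recv 96: ELECTED
Message ID 81 originates at pos 5; dropped at pos 4 in round 5

Answer: 5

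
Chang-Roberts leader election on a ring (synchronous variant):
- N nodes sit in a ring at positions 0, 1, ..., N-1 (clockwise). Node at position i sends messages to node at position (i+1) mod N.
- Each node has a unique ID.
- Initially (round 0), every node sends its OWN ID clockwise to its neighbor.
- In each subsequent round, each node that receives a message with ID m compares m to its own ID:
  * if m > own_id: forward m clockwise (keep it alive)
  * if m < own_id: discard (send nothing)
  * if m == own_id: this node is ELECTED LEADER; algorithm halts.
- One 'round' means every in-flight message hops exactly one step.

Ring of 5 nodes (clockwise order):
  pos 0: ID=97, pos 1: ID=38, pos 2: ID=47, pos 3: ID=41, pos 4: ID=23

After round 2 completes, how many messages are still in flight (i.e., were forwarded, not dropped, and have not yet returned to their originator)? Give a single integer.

Answer: 2

Derivation:
Round 1: pos1(id38) recv 97: fwd; pos2(id47) recv 38: drop; pos3(id41) recv 47: fwd; pos4(id23) recv 41: fwd; pos0(id97) recv 23: drop
Round 2: pos2(id47) recv 97: fwd; pos4(id23) recv 47: fwd; pos0(id97) recv 41: drop
After round 2: 2 messages still in flight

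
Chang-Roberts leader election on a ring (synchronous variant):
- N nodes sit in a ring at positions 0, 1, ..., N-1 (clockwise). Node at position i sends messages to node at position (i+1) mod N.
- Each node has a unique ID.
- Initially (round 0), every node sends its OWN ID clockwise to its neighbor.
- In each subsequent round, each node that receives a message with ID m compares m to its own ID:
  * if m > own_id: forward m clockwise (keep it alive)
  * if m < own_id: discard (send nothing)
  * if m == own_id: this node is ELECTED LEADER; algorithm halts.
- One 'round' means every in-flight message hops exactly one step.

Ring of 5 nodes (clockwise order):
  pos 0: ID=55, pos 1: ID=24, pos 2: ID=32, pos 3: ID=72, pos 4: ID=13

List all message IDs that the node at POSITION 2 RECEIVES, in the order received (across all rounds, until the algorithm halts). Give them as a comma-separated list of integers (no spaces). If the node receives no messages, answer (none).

Round 1: pos1(id24) recv 55: fwd; pos2(id32) recv 24: drop; pos3(id72) recv 32: drop; pos4(id13) recv 72: fwd; pos0(id55) recv 13: drop
Round 2: pos2(id32) recv 55: fwd; pos0(id55) recv 72: fwd
Round 3: pos3(id72) recv 55: drop; pos1(id24) recv 72: fwd
Round 4: pos2(id32) recv 72: fwd
Round 5: pos3(id72) recv 72: ELECTED

Answer: 24,55,72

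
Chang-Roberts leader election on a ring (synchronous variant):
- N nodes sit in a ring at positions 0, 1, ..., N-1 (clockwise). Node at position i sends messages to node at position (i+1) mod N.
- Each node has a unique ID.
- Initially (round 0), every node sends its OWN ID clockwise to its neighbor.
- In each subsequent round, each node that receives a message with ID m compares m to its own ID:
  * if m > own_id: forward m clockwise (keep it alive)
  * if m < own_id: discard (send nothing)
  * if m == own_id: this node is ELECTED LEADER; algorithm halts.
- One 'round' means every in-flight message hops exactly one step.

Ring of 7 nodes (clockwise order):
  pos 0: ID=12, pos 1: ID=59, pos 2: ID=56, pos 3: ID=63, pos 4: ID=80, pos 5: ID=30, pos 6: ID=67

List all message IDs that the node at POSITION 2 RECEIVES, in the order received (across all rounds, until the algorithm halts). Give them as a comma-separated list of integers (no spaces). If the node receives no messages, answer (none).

Round 1: pos1(id59) recv 12: drop; pos2(id56) recv 59: fwd; pos3(id63) recv 56: drop; pos4(id80) recv 63: drop; pos5(id30) recv 80: fwd; pos6(id67) recv 30: drop; pos0(id12) recv 67: fwd
Round 2: pos3(id63) recv 59: drop; pos6(id67) recv 80: fwd; pos1(id59) recv 67: fwd
Round 3: pos0(id12) recv 80: fwd; pos2(id56) recv 67: fwd
Round 4: pos1(id59) recv 80: fwd; pos3(id63) recv 67: fwd
Round 5: pos2(id56) recv 80: fwd; pos4(id80) recv 67: drop
Round 6: pos3(id63) recv 80: fwd
Round 7: pos4(id80) recv 80: ELECTED

Answer: 59,67,80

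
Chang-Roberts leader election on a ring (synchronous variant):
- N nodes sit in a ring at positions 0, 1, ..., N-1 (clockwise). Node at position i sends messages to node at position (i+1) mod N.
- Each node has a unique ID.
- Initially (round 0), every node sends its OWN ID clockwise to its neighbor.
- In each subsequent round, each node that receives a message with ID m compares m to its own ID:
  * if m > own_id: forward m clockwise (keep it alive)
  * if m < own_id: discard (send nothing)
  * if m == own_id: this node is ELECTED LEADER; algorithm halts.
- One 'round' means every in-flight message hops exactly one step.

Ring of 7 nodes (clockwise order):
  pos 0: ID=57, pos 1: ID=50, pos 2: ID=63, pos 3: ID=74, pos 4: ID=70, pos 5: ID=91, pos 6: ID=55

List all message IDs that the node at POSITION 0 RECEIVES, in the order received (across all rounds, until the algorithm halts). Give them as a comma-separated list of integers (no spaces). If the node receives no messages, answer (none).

Answer: 55,91

Derivation:
Round 1: pos1(id50) recv 57: fwd; pos2(id63) recv 50: drop; pos3(id74) recv 63: drop; pos4(id70) recv 74: fwd; pos5(id91) recv 70: drop; pos6(id55) recv 91: fwd; pos0(id57) recv 55: drop
Round 2: pos2(id63) recv 57: drop; pos5(id91) recv 74: drop; pos0(id57) recv 91: fwd
Round 3: pos1(id50) recv 91: fwd
Round 4: pos2(id63) recv 91: fwd
Round 5: pos3(id74) recv 91: fwd
Round 6: pos4(id70) recv 91: fwd
Round 7: pos5(id91) recv 91: ELECTED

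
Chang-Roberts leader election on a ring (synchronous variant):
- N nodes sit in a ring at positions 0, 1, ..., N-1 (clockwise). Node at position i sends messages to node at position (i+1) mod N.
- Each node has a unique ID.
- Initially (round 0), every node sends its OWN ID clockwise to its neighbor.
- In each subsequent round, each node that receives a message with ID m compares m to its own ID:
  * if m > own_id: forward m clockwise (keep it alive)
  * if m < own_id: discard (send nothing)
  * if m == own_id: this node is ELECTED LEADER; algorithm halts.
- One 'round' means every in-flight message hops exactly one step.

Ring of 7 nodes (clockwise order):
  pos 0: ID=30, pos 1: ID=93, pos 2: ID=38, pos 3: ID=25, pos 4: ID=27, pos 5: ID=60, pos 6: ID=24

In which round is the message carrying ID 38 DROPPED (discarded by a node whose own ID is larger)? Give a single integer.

Answer: 3

Derivation:
Round 1: pos1(id93) recv 30: drop; pos2(id38) recv 93: fwd; pos3(id25) recv 38: fwd; pos4(id27) recv 25: drop; pos5(id60) recv 27: drop; pos6(id24) recv 60: fwd; pos0(id30) recv 24: drop
Round 2: pos3(id25) recv 93: fwd; pos4(id27) recv 38: fwd; pos0(id30) recv 60: fwd
Round 3: pos4(id27) recv 93: fwd; pos5(id60) recv 38: drop; pos1(id93) recv 60: drop
Round 4: pos5(id60) recv 93: fwd
Round 5: pos6(id24) recv 93: fwd
Round 6: pos0(id30) recv 93: fwd
Round 7: pos1(id93) recv 93: ELECTED
Message ID 38 originates at pos 2; dropped at pos 5 in round 3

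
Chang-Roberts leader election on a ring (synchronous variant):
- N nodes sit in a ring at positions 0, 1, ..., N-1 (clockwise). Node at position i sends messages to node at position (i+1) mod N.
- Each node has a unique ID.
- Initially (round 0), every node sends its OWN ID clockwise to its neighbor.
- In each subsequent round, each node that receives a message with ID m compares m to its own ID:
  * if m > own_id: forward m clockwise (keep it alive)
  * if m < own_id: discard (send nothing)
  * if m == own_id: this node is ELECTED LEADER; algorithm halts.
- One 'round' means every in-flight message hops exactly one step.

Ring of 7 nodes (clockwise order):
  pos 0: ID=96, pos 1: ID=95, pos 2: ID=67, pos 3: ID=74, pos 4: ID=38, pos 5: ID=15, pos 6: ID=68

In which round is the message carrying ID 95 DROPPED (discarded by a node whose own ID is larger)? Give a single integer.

Round 1: pos1(id95) recv 96: fwd; pos2(id67) recv 95: fwd; pos3(id74) recv 67: drop; pos4(id38) recv 74: fwd; pos5(id15) recv 38: fwd; pos6(id68) recv 15: drop; pos0(id96) recv 68: drop
Round 2: pos2(id67) recv 96: fwd; pos3(id74) recv 95: fwd; pos5(id15) recv 74: fwd; pos6(id68) recv 38: drop
Round 3: pos3(id74) recv 96: fwd; pos4(id38) recv 95: fwd; pos6(id68) recv 74: fwd
Round 4: pos4(id38) recv 96: fwd; pos5(id15) recv 95: fwd; pos0(id96) recv 74: drop
Round 5: pos5(id15) recv 96: fwd; pos6(id68) recv 95: fwd
Round 6: pos6(id68) recv 96: fwd; pos0(id96) recv 95: drop
Round 7: pos0(id96) recv 96: ELECTED
Message ID 95 originates at pos 1; dropped at pos 0 in round 6

Answer: 6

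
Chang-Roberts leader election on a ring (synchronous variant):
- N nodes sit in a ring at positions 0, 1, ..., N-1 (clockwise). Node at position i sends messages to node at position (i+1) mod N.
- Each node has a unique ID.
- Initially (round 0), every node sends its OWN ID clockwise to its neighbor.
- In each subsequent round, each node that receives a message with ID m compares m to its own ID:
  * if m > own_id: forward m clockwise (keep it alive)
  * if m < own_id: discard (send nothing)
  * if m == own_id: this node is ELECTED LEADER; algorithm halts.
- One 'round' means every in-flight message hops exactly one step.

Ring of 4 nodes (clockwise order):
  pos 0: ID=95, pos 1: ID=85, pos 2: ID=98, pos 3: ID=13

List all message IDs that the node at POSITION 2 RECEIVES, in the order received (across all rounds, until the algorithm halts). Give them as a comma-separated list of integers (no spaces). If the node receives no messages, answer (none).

Answer: 85,95,98

Derivation:
Round 1: pos1(id85) recv 95: fwd; pos2(id98) recv 85: drop; pos3(id13) recv 98: fwd; pos0(id95) recv 13: drop
Round 2: pos2(id98) recv 95: drop; pos0(id95) recv 98: fwd
Round 3: pos1(id85) recv 98: fwd
Round 4: pos2(id98) recv 98: ELECTED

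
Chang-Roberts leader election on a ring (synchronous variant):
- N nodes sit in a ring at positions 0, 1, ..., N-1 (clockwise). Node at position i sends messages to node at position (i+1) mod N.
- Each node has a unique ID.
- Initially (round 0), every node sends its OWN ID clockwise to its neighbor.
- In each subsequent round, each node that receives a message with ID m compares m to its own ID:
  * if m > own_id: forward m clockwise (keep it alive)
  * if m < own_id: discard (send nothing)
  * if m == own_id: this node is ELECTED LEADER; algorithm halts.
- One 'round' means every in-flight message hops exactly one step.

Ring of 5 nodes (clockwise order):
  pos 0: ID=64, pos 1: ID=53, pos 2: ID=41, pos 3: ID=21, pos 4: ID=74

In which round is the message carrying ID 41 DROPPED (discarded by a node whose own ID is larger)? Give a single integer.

Round 1: pos1(id53) recv 64: fwd; pos2(id41) recv 53: fwd; pos3(id21) recv 41: fwd; pos4(id74) recv 21: drop; pos0(id64) recv 74: fwd
Round 2: pos2(id41) recv 64: fwd; pos3(id21) recv 53: fwd; pos4(id74) recv 41: drop; pos1(id53) recv 74: fwd
Round 3: pos3(id21) recv 64: fwd; pos4(id74) recv 53: drop; pos2(id41) recv 74: fwd
Round 4: pos4(id74) recv 64: drop; pos3(id21) recv 74: fwd
Round 5: pos4(id74) recv 74: ELECTED
Message ID 41 originates at pos 2; dropped at pos 4 in round 2

Answer: 2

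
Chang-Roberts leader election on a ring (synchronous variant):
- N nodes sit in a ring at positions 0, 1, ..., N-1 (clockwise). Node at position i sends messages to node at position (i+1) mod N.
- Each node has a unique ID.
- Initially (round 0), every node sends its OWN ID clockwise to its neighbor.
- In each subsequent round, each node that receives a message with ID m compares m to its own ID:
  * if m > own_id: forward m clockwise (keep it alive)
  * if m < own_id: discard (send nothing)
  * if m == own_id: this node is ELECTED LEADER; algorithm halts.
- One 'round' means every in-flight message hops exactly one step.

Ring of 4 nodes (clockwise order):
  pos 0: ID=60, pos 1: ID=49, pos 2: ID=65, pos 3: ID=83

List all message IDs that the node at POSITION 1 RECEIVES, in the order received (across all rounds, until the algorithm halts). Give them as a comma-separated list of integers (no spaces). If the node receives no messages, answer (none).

Round 1: pos1(id49) recv 60: fwd; pos2(id65) recv 49: drop; pos3(id83) recv 65: drop; pos0(id60) recv 83: fwd
Round 2: pos2(id65) recv 60: drop; pos1(id49) recv 83: fwd
Round 3: pos2(id65) recv 83: fwd
Round 4: pos3(id83) recv 83: ELECTED

Answer: 60,83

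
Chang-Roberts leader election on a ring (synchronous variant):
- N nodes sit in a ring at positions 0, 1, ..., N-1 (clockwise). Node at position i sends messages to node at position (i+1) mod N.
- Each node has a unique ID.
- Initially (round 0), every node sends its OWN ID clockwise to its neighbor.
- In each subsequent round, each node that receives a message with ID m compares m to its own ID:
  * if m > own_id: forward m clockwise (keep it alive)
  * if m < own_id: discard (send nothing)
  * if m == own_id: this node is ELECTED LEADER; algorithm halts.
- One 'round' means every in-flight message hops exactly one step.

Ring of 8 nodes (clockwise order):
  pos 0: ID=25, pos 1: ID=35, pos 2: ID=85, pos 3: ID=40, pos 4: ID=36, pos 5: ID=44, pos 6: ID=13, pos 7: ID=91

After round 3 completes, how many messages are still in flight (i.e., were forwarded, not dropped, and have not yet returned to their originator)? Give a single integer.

Answer: 2

Derivation:
Round 1: pos1(id35) recv 25: drop; pos2(id85) recv 35: drop; pos3(id40) recv 85: fwd; pos4(id36) recv 40: fwd; pos5(id44) recv 36: drop; pos6(id13) recv 44: fwd; pos7(id91) recv 13: drop; pos0(id25) recv 91: fwd
Round 2: pos4(id36) recv 85: fwd; pos5(id44) recv 40: drop; pos7(id91) recv 44: drop; pos1(id35) recv 91: fwd
Round 3: pos5(id44) recv 85: fwd; pos2(id85) recv 91: fwd
After round 3: 2 messages still in flight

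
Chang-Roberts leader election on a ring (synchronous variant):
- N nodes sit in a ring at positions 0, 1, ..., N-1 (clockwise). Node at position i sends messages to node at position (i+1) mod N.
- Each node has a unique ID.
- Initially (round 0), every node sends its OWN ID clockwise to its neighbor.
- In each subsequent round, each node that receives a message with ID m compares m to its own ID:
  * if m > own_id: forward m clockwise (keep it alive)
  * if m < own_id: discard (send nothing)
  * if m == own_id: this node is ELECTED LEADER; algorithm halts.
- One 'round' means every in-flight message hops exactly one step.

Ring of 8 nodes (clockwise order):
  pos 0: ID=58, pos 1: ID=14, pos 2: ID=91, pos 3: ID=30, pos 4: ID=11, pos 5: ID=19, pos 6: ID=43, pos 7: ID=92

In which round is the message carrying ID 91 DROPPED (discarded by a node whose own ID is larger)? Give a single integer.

Round 1: pos1(id14) recv 58: fwd; pos2(id91) recv 14: drop; pos3(id30) recv 91: fwd; pos4(id11) recv 30: fwd; pos5(id19) recv 11: drop; pos6(id43) recv 19: drop; pos7(id92) recv 43: drop; pos0(id58) recv 92: fwd
Round 2: pos2(id91) recv 58: drop; pos4(id11) recv 91: fwd; pos5(id19) recv 30: fwd; pos1(id14) recv 92: fwd
Round 3: pos5(id19) recv 91: fwd; pos6(id43) recv 30: drop; pos2(id91) recv 92: fwd
Round 4: pos6(id43) recv 91: fwd; pos3(id30) recv 92: fwd
Round 5: pos7(id92) recv 91: drop; pos4(id11) recv 92: fwd
Round 6: pos5(id19) recv 92: fwd
Round 7: pos6(id43) recv 92: fwd
Round 8: pos7(id92) recv 92: ELECTED
Message ID 91 originates at pos 2; dropped at pos 7 in round 5

Answer: 5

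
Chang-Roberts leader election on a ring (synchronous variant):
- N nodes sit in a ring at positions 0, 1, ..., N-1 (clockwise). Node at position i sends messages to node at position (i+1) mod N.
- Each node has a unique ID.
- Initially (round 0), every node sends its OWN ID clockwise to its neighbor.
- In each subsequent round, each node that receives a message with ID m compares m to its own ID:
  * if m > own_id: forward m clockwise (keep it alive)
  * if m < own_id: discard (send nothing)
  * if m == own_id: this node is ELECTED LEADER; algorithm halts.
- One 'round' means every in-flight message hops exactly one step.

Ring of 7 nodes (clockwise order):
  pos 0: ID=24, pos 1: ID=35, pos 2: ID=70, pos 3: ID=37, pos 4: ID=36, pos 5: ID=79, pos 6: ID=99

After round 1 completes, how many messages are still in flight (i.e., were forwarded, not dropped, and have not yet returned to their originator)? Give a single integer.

Round 1: pos1(id35) recv 24: drop; pos2(id70) recv 35: drop; pos3(id37) recv 70: fwd; pos4(id36) recv 37: fwd; pos5(id79) recv 36: drop; pos6(id99) recv 79: drop; pos0(id24) recv 99: fwd
After round 1: 3 messages still in flight

Answer: 3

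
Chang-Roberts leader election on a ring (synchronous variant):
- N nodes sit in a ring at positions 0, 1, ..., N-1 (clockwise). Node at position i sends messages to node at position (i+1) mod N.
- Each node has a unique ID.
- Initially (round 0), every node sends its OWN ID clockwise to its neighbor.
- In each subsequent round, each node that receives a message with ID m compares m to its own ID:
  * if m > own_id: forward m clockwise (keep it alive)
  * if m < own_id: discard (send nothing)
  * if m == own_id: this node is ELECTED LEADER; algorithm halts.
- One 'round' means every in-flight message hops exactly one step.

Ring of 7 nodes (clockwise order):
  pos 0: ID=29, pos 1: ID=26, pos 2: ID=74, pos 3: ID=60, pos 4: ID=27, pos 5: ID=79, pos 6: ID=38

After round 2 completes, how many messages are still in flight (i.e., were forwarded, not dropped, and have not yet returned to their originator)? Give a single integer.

Answer: 3

Derivation:
Round 1: pos1(id26) recv 29: fwd; pos2(id74) recv 26: drop; pos3(id60) recv 74: fwd; pos4(id27) recv 60: fwd; pos5(id79) recv 27: drop; pos6(id38) recv 79: fwd; pos0(id29) recv 38: fwd
Round 2: pos2(id74) recv 29: drop; pos4(id27) recv 74: fwd; pos5(id79) recv 60: drop; pos0(id29) recv 79: fwd; pos1(id26) recv 38: fwd
After round 2: 3 messages still in flight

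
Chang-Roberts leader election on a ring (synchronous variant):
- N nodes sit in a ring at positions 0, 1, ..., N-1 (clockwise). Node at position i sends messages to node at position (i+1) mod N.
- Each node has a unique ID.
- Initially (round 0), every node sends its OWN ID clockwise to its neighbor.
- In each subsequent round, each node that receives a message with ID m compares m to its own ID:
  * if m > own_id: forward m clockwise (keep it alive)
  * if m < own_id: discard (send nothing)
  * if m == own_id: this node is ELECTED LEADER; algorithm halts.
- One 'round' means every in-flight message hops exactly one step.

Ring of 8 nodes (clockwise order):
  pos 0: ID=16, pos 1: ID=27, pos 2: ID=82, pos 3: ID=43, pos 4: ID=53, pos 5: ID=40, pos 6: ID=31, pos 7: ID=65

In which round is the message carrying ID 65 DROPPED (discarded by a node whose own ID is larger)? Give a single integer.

Answer: 3

Derivation:
Round 1: pos1(id27) recv 16: drop; pos2(id82) recv 27: drop; pos3(id43) recv 82: fwd; pos4(id53) recv 43: drop; pos5(id40) recv 53: fwd; pos6(id31) recv 40: fwd; pos7(id65) recv 31: drop; pos0(id16) recv 65: fwd
Round 2: pos4(id53) recv 82: fwd; pos6(id31) recv 53: fwd; pos7(id65) recv 40: drop; pos1(id27) recv 65: fwd
Round 3: pos5(id40) recv 82: fwd; pos7(id65) recv 53: drop; pos2(id82) recv 65: drop
Round 4: pos6(id31) recv 82: fwd
Round 5: pos7(id65) recv 82: fwd
Round 6: pos0(id16) recv 82: fwd
Round 7: pos1(id27) recv 82: fwd
Round 8: pos2(id82) recv 82: ELECTED
Message ID 65 originates at pos 7; dropped at pos 2 in round 3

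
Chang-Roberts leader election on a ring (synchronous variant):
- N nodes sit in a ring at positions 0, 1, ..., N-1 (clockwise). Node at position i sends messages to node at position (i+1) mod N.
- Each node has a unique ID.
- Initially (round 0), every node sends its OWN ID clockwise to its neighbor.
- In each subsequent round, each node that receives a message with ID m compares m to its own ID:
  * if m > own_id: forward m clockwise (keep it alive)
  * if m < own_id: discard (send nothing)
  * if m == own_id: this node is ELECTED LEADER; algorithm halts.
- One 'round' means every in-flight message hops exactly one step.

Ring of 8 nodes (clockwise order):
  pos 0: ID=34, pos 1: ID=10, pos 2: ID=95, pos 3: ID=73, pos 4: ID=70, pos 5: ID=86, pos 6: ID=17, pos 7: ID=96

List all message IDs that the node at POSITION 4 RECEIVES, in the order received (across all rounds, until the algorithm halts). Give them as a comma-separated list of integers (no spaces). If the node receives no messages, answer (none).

Answer: 73,95,96

Derivation:
Round 1: pos1(id10) recv 34: fwd; pos2(id95) recv 10: drop; pos3(id73) recv 95: fwd; pos4(id70) recv 73: fwd; pos5(id86) recv 70: drop; pos6(id17) recv 86: fwd; pos7(id96) recv 17: drop; pos0(id34) recv 96: fwd
Round 2: pos2(id95) recv 34: drop; pos4(id70) recv 95: fwd; pos5(id86) recv 73: drop; pos7(id96) recv 86: drop; pos1(id10) recv 96: fwd
Round 3: pos5(id86) recv 95: fwd; pos2(id95) recv 96: fwd
Round 4: pos6(id17) recv 95: fwd; pos3(id73) recv 96: fwd
Round 5: pos7(id96) recv 95: drop; pos4(id70) recv 96: fwd
Round 6: pos5(id86) recv 96: fwd
Round 7: pos6(id17) recv 96: fwd
Round 8: pos7(id96) recv 96: ELECTED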